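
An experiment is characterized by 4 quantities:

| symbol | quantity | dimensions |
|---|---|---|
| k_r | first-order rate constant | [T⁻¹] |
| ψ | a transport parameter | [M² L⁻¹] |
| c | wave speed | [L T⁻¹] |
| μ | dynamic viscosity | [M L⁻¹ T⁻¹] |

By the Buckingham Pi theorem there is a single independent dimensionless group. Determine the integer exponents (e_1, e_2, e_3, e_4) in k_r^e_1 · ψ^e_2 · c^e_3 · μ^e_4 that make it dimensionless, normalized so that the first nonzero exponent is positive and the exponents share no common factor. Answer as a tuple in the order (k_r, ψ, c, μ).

(3, 1, -1, -2)

M: e_1·(0) + e_2·(2) + e_3·(0) + e_4·(1) = 0
L: e_1·(0) + e_2·(-1) + e_3·(1) + e_4·(-1) = 0
T: e_1·(-1) + e_2·(0) + e_3·(-1) + e_4·(-1) = 0
Solving this homogeneous linear system for the smallest-integer solution (first nonzero entry positive) gives (3, 1, -1, -2).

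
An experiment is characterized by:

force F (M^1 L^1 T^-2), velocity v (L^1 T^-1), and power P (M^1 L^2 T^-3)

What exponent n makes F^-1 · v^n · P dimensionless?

Balance the L exponent: (1)·n from v, plus −(1) + (2) = 1 from the rest, must sum to zero.
n + 1 = 0, so n = -1.

-1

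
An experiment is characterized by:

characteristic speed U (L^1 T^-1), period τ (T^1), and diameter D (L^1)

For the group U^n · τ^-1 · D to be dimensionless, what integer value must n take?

-1

Balance the L exponent: (1)·n from U, plus −(0) + (1) = 1 from the rest, must sum to zero.
n + 1 = 0, so n = -1.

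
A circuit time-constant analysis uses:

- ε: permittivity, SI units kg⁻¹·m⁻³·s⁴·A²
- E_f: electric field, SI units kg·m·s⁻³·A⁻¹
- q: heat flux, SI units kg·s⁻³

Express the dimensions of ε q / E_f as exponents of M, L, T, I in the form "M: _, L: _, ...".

M: -1, L: -4, T: 4, I: 3

Collect each base-dimension exponent across the product:
  M: (-1) − (1) + (1) = -1
  L: (-3) − (1) + (0) = -4
  T: (4) − (-3) + (-3) = 4
  I: (2) − (-1) + (0) = 3
So the dimensions are [M⁻¹ L⁻⁴ T⁴ I³].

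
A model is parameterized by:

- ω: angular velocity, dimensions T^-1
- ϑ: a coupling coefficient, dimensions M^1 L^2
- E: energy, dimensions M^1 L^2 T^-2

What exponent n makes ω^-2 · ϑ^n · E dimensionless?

-1

Balance the M exponent: (1)·n from ϑ, plus −2·(0) + (1) = 1 from the rest, must sum to zero.
n + 1 = 0, so n = -1.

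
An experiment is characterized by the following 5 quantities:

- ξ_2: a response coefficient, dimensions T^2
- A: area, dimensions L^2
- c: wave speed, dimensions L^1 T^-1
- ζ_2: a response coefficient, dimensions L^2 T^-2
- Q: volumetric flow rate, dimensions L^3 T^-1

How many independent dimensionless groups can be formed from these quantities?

3

There are 5 variables and 2 base dimensions (L, T).
The dimension matrix has rank 2.
Independent dimensionless groups: 5 − 2 = 3.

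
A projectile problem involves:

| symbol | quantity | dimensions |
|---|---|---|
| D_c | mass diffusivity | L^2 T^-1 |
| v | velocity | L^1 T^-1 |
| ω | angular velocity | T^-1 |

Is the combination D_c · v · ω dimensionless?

no

Sum the exponent of each base dimension across the product:
  L: [D_c]_L + [v]_L + [ω]_L = (2) + (1) + (0) = 3
  T: [D_c]_T + [v]_T + [ω]_T = (-1) + (-1) + (-1) = -3
Net dimensions [L³ T⁻³] ≠ [1] — not dimensionless.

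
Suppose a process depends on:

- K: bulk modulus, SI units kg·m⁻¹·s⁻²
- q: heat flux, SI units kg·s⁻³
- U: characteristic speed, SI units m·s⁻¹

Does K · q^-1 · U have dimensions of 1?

Sum the exponent of each base dimension across the product:
  M: [K]_M − [q]_M + [U]_M = (1) − (1) + (0) = 0
  L: [K]_L − [q]_L + [U]_L = (-1) − (0) + (1) = 0
  T: [K]_T − [q]_T + [U]_T = (-2) − (-3) + (-1) = 0
  Θ: [K]_Θ − [q]_Θ + [U]_Θ = (0) − (0) + (0) = 0
All base exponents vanish — dimensionless.

yes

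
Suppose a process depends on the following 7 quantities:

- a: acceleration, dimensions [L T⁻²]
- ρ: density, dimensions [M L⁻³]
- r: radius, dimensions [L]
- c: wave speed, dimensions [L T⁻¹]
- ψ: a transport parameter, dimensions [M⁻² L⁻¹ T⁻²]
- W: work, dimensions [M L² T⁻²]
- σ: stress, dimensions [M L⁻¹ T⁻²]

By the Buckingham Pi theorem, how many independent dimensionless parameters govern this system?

There are 7 variables and 3 base dimensions (M, L, T).
The dimension matrix has rank 3.
Independent dimensionless groups: 7 − 3 = 4.

4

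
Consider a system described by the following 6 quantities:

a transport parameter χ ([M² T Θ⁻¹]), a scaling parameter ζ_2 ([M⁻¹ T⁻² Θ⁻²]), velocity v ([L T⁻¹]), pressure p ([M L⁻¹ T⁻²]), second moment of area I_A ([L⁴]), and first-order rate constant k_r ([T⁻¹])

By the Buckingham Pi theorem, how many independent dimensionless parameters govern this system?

There are 6 variables and 4 base dimensions (M, L, T, Θ).
The dimension matrix has rank 4.
Independent dimensionless groups: 6 − 4 = 2.

2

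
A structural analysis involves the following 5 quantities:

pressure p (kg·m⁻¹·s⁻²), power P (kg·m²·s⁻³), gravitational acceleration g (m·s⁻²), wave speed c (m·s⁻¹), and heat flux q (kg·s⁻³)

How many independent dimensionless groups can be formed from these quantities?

There are 5 variables and 3 base dimensions (M, L, T).
The dimension matrix has rank 3.
Independent dimensionless groups: 5 − 3 = 2.

2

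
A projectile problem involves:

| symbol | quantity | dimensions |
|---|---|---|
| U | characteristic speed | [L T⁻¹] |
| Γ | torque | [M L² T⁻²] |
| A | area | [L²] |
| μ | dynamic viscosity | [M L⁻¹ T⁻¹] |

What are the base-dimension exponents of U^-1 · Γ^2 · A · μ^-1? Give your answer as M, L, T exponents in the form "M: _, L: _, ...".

Collect each base-dimension exponent across the product:
  M: −(0) + 2·(1) + (0) − (1) = 1
  L: −(1) + 2·(2) + (2) − (-1) = 6
  T: −(-1) + 2·(-2) + (0) − (-1) = -2
So the dimensions are [M L⁶ T⁻²].

M: 1, L: 6, T: -2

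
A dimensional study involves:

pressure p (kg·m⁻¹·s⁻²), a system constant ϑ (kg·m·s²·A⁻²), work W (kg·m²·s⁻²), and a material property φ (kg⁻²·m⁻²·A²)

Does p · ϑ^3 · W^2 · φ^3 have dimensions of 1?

Sum the exponent of each base dimension across the product:
  M: [p]_M + 3·[ϑ]_M + 2·[W]_M + 3·[φ]_M = (1) + 3·(1) + 2·(1) + 3·(-2) = 0
  L: [p]_L + 3·[ϑ]_L + 2·[W]_L + 3·[φ]_L = (-1) + 3·(1) + 2·(2) + 3·(-2) = 0
  T: [p]_T + 3·[ϑ]_T + 2·[W]_T + 3·[φ]_T = (-2) + 3·(2) + 2·(-2) + 3·(0) = 0
  I: [p]_I + 3·[ϑ]_I + 2·[W]_I + 3·[φ]_I = (0) + 3·(-2) + 2·(0) + 3·(2) = 0
All base exponents vanish — dimensionless.

yes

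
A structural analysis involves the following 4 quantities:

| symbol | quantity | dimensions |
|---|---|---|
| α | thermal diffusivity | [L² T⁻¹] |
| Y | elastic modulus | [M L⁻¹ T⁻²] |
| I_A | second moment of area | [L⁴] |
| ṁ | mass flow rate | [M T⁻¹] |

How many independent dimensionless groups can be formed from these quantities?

1

There are 4 variables and 3 base dimensions (M, L, T).
The dimension matrix has rank 3.
Independent dimensionless groups: 4 − 3 = 1.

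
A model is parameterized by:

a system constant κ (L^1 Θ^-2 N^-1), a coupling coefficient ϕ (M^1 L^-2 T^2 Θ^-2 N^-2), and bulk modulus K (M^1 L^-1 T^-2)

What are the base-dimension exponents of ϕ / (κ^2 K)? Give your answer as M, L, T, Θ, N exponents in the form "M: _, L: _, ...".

Collect each base-dimension exponent across the product:
  M: −2·(0) + (1) − (1) = 0
  L: −2·(1) + (-2) − (-1) = -3
  T: −2·(0) + (2) − (-2) = 4
  Θ: −2·(-2) + (-2) − (0) = 2
  N: −2·(-1) + (-2) − (0) = 0
So the dimensions are [L⁻³ T⁴ Θ²].

M: 0, L: -3, T: 4, Θ: 2, N: 0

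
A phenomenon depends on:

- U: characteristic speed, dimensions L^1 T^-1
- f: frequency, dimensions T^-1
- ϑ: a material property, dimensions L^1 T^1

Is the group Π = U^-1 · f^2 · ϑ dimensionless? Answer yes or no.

Sum the exponent of each base dimension across the product:
  L: −[U]_L + 2·[f]_L + [ϑ]_L = −(1) + 2·(0) + (1) = 0
  T: −[U]_T + 2·[f]_T + [ϑ]_T = −(-1) + 2·(-1) + (1) = 0
All base exponents vanish — dimensionless.

yes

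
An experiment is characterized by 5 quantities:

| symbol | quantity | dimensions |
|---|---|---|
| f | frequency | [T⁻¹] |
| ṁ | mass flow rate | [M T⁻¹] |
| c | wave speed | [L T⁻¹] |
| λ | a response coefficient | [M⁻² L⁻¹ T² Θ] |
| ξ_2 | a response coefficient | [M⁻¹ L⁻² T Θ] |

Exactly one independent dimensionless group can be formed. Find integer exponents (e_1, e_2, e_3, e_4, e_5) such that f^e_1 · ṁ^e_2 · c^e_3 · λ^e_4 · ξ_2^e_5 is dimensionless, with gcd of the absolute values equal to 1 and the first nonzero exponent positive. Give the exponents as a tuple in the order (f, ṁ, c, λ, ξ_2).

(1, 1, -1, 1, -1)

M: e_1·(0) + e_2·(1) + e_3·(0) + e_4·(-2) + e_5·(-1) = 0
L: e_1·(0) + e_2·(0) + e_3·(1) + e_4·(-1) + e_5·(-2) = 0
T: e_1·(-1) + e_2·(-1) + e_3·(-1) + e_4·(2) + e_5·(1) = 0
Θ: e_1·(0) + e_2·(0) + e_3·(0) + e_4·(1) + e_5·(1) = 0
Solving this homogeneous linear system for the smallest-integer solution (first nonzero entry positive) gives (1, 1, -1, 1, -1).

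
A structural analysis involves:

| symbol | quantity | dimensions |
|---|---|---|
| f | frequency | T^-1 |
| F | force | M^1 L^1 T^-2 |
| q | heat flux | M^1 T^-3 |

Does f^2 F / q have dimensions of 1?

no

Sum the exponent of each base dimension across the product:
  M: 2·[f]_M + [F]_M − [q]_M = 2·(0) + (1) − (1) = 0
  L: 2·[f]_L + [F]_L − [q]_L = 2·(0) + (1) − (0) = 1
  T: 2·[f]_T + [F]_T − [q]_T = 2·(-1) + (-2) − (-3) = -1
Net dimensions [L T⁻¹] ≠ [1] — not dimensionless.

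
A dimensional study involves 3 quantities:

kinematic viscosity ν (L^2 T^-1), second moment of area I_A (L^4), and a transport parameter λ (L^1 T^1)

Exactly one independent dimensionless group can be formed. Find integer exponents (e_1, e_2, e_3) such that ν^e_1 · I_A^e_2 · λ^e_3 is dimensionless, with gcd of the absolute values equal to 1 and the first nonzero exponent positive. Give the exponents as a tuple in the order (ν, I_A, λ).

L: e_1·(2) + e_2·(4) + e_3·(1) = 0
T: e_1·(-1) + e_2·(0) + e_3·(1) = 0
Solving this homogeneous linear system for the smallest-integer solution (first nonzero entry positive) gives (4, -3, 4).

(4, -3, 4)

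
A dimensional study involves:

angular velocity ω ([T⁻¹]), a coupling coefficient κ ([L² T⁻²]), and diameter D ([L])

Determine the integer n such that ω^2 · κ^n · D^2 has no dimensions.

Balance the L exponent: (2)·n from κ, plus 2·(0) + 2·(1) = 2 from the rest, must sum to zero.
2n + 2 = 0, so n = -1.

-1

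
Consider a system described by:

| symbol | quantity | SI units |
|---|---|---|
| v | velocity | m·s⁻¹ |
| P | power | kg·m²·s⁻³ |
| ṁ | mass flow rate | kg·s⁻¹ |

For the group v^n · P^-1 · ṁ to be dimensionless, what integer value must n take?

Balance the L exponent: (1)·n from v, plus −(2) + (0) = -2 from the rest, must sum to zero.
n − 2 = 0, so n = 2.

2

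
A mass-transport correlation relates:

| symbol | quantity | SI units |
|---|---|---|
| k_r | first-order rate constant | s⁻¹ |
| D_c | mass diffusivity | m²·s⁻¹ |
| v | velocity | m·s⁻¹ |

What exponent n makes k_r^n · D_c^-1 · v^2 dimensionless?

Balance the T exponent: (-1)·n from k_r, plus −(-1) + 2·(-1) = -1 from the rest, must sum to zero.
−n − 1 = 0, so n = -1.

-1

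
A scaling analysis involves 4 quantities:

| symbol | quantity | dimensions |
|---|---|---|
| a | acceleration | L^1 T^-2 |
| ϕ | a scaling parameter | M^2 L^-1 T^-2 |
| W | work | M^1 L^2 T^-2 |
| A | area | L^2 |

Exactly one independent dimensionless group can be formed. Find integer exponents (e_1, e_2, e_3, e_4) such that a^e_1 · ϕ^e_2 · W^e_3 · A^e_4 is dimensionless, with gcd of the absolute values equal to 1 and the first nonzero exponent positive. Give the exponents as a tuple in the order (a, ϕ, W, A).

M: e_1·(0) + e_2·(2) + e_3·(1) + e_4·(0) = 0
L: e_1·(1) + e_2·(-1) + e_3·(2) + e_4·(2) = 0
T: e_1·(-2) + e_2·(-2) + e_3·(-2) + e_4·(0) = 0
Solving this homogeneous linear system for the smallest-integer solution (first nonzero entry positive) gives (1, 1, -2, 2).

(1, 1, -2, 2)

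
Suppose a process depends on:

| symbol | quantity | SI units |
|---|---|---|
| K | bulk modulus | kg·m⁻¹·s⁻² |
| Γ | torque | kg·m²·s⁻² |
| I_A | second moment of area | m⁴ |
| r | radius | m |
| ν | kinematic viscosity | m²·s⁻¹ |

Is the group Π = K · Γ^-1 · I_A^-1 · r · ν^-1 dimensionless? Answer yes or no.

no

Sum the exponent of each base dimension across the product:
  M: [K]_M − [Γ]_M − [I_A]_M + [r]_M − [ν]_M = (1) − (1) − (0) + (0) − (0) = 0
  L: [K]_L − [Γ]_L − [I_A]_L + [r]_L − [ν]_L = (-1) − (2) − (4) + (1) − (2) = -8
  T: [K]_T − [Γ]_T − [I_A]_T + [r]_T − [ν]_T = (-2) − (-2) − (0) + (0) − (-1) = 1
Net dimensions [L⁻⁸ T] ≠ [1] — not dimensionless.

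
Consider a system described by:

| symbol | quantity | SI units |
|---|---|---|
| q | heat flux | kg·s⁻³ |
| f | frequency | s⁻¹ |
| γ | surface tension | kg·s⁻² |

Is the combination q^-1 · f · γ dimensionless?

Sum the exponent of each base dimension across the product:
  M: −[q]_M + [f]_M + [γ]_M = −(1) + (0) + (1) = 0
  L: −[q]_L + [f]_L + [γ]_L = −(0) + (0) + (0) = 0
  T: −[q]_T + [f]_T + [γ]_T = −(-3) + (-1) + (-2) = 0
All base exponents vanish — dimensionless.

yes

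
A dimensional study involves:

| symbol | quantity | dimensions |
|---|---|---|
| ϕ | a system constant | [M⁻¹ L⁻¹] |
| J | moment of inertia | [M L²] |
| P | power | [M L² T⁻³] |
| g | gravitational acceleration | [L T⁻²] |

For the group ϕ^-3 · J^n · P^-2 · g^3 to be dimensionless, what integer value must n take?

Balance the M exponent: (1)·n from J, plus −3·(-1) − 2·(1) + 3·(0) = 1 from the rest, must sum to zero.
n + 1 = 0, so n = -1.

-1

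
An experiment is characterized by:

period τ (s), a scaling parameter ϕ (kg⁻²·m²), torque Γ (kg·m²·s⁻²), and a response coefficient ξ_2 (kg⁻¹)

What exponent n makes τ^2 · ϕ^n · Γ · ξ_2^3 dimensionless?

-1

Balance the M exponent: (-2)·n from ϕ, plus 2·(0) + (1) + 3·(-1) = -2 from the rest, must sum to zero.
-2n − 2 = 0, so n = -1.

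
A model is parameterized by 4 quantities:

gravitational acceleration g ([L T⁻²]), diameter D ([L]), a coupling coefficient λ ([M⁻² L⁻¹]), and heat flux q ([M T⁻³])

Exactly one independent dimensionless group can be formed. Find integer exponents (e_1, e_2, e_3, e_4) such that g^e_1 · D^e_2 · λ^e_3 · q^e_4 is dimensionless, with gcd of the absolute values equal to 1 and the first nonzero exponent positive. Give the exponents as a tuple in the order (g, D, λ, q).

M: e_1·(0) + e_2·(0) + e_3·(-2) + e_4·(1) = 0
L: e_1·(1) + e_2·(1) + e_3·(-1) + e_4·(0) = 0
T: e_1·(-2) + e_2·(0) + e_3·(0) + e_4·(-3) = 0
Solving this homogeneous linear system for the smallest-integer solution (first nonzero entry positive) gives (3, -4, -1, -2).

(3, -4, -1, -2)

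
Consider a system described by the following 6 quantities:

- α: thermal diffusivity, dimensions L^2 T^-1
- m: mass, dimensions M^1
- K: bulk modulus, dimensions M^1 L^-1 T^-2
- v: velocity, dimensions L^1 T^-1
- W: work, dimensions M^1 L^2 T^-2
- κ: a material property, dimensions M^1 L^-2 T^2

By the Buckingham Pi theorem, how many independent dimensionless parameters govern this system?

3

There are 6 variables and 3 base dimensions (M, L, T).
The dimension matrix has rank 3.
Independent dimensionless groups: 6 − 3 = 3.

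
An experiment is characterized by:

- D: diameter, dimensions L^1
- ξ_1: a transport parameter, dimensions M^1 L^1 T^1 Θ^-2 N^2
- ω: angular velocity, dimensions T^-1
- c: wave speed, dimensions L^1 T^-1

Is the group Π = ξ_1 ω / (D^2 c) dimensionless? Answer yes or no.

no

Sum the exponent of each base dimension across the product:
  M: −2·[D]_M + [ξ_1]_M + [ω]_M − [c]_M = −2·(0) + (1) + (0) − (0) = 1
  L: −2·[D]_L + [ξ_1]_L + [ω]_L − [c]_L = −2·(1) + (1) + (0) − (1) = -2
  T: −2·[D]_T + [ξ_1]_T + [ω]_T − [c]_T = −2·(0) + (1) + (-1) − (-1) = 1
  Θ: −2·[D]_Θ + [ξ_1]_Θ + [ω]_Θ − [c]_Θ = −2·(0) + (-2) + (0) − (0) = -2
  N: −2·[D]_N + [ξ_1]_N + [ω]_N − [c]_N = −2·(0) + (2) + (0) − (0) = 2
Net dimensions [M L⁻² T Θ⁻² N²] ≠ [1] — not dimensionless.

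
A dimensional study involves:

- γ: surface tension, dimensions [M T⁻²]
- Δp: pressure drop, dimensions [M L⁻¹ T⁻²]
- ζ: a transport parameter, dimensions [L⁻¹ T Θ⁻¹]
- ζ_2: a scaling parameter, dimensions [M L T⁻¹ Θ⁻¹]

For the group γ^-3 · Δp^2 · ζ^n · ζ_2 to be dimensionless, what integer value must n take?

-1

Balance the L exponent: (-1)·n from ζ, plus −3·(0) + 2·(-1) + (1) = -1 from the rest, must sum to zero.
−n − 1 = 0, so n = -1.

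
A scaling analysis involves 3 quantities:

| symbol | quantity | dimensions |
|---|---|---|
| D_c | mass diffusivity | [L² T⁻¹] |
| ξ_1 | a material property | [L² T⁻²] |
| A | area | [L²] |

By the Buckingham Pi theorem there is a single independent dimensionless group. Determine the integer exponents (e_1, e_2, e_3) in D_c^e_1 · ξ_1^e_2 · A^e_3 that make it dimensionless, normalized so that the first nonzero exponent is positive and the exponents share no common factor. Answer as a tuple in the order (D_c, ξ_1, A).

(2, -1, -1)

L: e_1·(2) + e_2·(2) + e_3·(2) = 0
T: e_1·(-1) + e_2·(-2) + e_3·(0) = 0
Solving this homogeneous linear system for the smallest-integer solution (first nonzero entry positive) gives (2, -1, -1).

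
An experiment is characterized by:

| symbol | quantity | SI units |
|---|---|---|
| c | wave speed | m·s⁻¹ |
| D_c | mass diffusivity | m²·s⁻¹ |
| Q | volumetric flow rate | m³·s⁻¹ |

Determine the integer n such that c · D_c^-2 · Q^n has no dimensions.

1

Balance the L exponent: (3)·n from Q, plus (1) − 2·(2) = -3 from the rest, must sum to zero.
3n − 3 = 0, so n = 1.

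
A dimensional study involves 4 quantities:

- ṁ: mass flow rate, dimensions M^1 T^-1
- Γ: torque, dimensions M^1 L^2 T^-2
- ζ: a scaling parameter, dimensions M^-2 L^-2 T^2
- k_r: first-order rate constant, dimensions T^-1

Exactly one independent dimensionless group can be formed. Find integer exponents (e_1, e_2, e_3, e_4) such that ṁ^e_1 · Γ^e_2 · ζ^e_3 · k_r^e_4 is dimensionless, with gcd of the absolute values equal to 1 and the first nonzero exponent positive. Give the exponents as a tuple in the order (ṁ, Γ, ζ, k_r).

(1, 1, 1, -1)

M: e_1·(1) + e_2·(1) + e_3·(-2) + e_4·(0) = 0
L: e_1·(0) + e_2·(2) + e_3·(-2) + e_4·(0) = 0
T: e_1·(-1) + e_2·(-2) + e_3·(2) + e_4·(-1) = 0
Solving this homogeneous linear system for the smallest-integer solution (first nonzero entry positive) gives (1, 1, 1, -1).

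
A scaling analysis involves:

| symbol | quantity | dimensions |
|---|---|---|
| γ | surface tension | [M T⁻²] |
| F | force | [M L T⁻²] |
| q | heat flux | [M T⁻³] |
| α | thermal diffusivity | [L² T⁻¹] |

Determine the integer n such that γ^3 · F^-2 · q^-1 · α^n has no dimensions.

1

Balance the L exponent: (2)·n from α, plus 3·(0) − 2·(1) − (0) = -2 from the rest, must sum to zero.
2n − 2 = 0, so n = 1.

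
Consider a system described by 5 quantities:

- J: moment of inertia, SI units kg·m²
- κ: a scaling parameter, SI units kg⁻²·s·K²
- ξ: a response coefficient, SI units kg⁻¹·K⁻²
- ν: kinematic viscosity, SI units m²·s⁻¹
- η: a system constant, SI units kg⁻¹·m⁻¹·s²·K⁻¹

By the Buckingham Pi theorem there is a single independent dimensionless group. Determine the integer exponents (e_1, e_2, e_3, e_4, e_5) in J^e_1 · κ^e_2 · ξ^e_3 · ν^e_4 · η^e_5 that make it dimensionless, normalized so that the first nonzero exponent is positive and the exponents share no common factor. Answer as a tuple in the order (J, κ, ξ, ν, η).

M: e_1·(1) + e_2·(-2) + e_3·(-1) + e_4·(0) + e_5·(-1) = 0
L: e_1·(2) + e_2·(0) + e_3·(0) + e_4·(2) + e_5·(-1) = 0
T: e_1·(0) + e_2·(1) + e_3·(0) + e_4·(-1) + e_5·(2) = 0
Θ: e_1·(0) + e_2·(2) + e_3·(-2) + e_4·(0) + e_5·(-1) = 0
Solving this homogeneous linear system for the smallest-integer solution (first nonzero entry positive) gives (2, 1, 2, -3, -2).

(2, 1, 2, -3, -2)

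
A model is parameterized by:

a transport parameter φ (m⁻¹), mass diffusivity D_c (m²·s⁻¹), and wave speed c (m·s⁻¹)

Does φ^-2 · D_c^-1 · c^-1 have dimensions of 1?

Sum the exponent of each base dimension across the product:
  L: −2·[φ]_L − [D_c]_L − [c]_L = −2·(-1) − (2) − (1) = -1
  T: −2·[φ]_T − [D_c]_T − [c]_T = −2·(0) − (-1) − (-1) = 2
Net dimensions [L⁻¹ T²] ≠ [1] — not dimensionless.

no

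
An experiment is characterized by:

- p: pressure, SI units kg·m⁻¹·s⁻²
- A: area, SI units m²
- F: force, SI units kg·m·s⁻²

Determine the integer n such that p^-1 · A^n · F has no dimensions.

-1

Balance the L exponent: (2)·n from A, plus −(-1) + (1) = 2 from the rest, must sum to zero.
2n + 2 = 0, so n = -1.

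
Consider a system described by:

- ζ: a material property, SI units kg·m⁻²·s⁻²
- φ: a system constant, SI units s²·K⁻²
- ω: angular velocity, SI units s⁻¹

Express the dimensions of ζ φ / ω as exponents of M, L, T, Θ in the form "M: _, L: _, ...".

Collect each base-dimension exponent across the product:
  M: (1) + (0) − (0) = 1
  L: (-2) + (0) − (0) = -2
  T: (-2) + (2) − (-1) = 1
  Θ: (0) + (-2) − (0) = -2
So the dimensions are [M L⁻² T Θ⁻²].

M: 1, L: -2, T: 1, Θ: -2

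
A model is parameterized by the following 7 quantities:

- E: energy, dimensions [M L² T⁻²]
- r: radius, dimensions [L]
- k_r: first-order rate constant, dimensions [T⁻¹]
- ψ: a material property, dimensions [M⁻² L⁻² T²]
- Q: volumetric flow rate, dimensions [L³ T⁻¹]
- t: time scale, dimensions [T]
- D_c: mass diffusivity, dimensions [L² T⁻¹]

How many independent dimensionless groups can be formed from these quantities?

There are 7 variables and 3 base dimensions (M, L, T).
The dimension matrix has rank 3.
Independent dimensionless groups: 7 − 3 = 4.

4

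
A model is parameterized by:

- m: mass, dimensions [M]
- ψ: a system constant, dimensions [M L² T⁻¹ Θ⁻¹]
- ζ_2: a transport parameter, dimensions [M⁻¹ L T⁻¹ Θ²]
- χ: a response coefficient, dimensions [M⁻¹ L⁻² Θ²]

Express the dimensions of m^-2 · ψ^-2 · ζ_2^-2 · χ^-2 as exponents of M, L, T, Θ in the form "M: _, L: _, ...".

M: 0, L: -2, T: 4, Θ: -6

Collect each base-dimension exponent across the product:
  M: −2·(1) − 2·(1) − 2·(-1) − 2·(-1) = 0
  L: −2·(0) − 2·(2) − 2·(1) − 2·(-2) = -2
  T: −2·(0) − 2·(-1) − 2·(-1) − 2·(0) = 4
  Θ: −2·(0) − 2·(-1) − 2·(2) − 2·(2) = -6
So the dimensions are [L⁻² T⁴ Θ⁻⁶].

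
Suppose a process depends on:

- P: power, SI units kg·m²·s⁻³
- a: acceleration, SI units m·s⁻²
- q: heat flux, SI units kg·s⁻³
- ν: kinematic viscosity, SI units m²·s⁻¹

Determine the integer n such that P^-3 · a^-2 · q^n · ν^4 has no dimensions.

3

Balance the M exponent: (1)·n from q, plus −3·(1) − 2·(0) + 4·(0) = -3 from the rest, must sum to zero.
n − 3 = 0, so n = 3.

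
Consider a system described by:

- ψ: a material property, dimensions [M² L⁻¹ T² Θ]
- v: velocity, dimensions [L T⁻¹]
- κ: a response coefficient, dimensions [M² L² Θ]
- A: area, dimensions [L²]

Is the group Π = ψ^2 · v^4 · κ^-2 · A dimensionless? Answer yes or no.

Sum the exponent of each base dimension across the product:
  M: 2·[ψ]_M + 4·[v]_M − 2·[κ]_M + [A]_M = 2·(2) + 4·(0) − 2·(2) + (0) = 0
  L: 2·[ψ]_L + 4·[v]_L − 2·[κ]_L + [A]_L = 2·(-1) + 4·(1) − 2·(2) + (2) = 0
  T: 2·[ψ]_T + 4·[v]_T − 2·[κ]_T + [A]_T = 2·(2) + 4·(-1) − 2·(0) + (0) = 0
  Θ: 2·[ψ]_Θ + 4·[v]_Θ − 2·[κ]_Θ + [A]_Θ = 2·(1) + 4·(0) − 2·(1) + (0) = 0
All base exponents vanish — dimensionless.

yes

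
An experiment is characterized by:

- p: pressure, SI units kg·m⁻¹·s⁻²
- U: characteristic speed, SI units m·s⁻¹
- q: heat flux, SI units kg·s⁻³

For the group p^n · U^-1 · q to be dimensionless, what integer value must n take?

Balance the M exponent: (1)·n from p, plus −(0) + (1) = 1 from the rest, must sum to zero.
n + 1 = 0, so n = -1.

-1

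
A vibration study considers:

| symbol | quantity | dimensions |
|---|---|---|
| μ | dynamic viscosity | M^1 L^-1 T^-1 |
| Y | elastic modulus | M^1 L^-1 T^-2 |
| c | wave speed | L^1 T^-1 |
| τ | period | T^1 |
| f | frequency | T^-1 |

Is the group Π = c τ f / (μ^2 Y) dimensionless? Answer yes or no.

Sum the exponent of each base dimension across the product:
  M: −2·[μ]_M − [Y]_M + [c]_M + [τ]_M + [f]_M = −2·(1) − (1) + (0) + (0) + (0) = -3
  L: −2·[μ]_L − [Y]_L + [c]_L + [τ]_L + [f]_L = −2·(-1) − (-1) + (1) + (0) + (0) = 4
  T: −2·[μ]_T − [Y]_T + [c]_T + [τ]_T + [f]_T = −2·(-1) − (-2) + (-1) + (1) + (-1) = 3
Net dimensions [M⁻³ L⁴ T³] ≠ [1] — not dimensionless.

no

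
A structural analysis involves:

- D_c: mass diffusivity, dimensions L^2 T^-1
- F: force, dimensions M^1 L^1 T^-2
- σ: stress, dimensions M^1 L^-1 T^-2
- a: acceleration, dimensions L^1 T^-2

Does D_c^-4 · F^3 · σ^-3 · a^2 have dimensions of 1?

Sum the exponent of each base dimension across the product:
  M: −4·[D_c]_M + 3·[F]_M − 3·[σ]_M + 2·[a]_M = −4·(0) + 3·(1) − 3·(1) + 2·(0) = 0
  L: −4·[D_c]_L + 3·[F]_L − 3·[σ]_L + 2·[a]_L = −4·(2) + 3·(1) − 3·(-1) + 2·(1) = 0
  T: −4·[D_c]_T + 3·[F]_T − 3·[σ]_T + 2·[a]_T = −4·(-1) + 3·(-2) − 3·(-2) + 2·(-2) = 0
All base exponents vanish — dimensionless.

yes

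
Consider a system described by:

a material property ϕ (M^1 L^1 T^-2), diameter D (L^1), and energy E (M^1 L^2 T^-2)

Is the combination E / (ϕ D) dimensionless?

Sum the exponent of each base dimension across the product:
  M: −[ϕ]_M − [D]_M + [E]_M = −(1) − (0) + (1) = 0
  L: −[ϕ]_L − [D]_L + [E]_L = −(1) − (1) + (2) = 0
  T: −[ϕ]_T − [D]_T + [E]_T = −(-2) − (0) + (-2) = 0
All base exponents vanish — dimensionless.

yes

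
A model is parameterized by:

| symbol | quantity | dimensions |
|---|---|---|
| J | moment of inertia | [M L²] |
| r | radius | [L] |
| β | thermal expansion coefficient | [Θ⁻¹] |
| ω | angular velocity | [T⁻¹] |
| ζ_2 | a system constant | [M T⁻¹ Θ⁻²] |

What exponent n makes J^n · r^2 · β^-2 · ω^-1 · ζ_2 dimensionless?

Balance the M exponent: (1)·n from J, plus 2·(0) − 2·(0) − (0) + (1) = 1 from the rest, must sum to zero.
n + 1 = 0, so n = -1.

-1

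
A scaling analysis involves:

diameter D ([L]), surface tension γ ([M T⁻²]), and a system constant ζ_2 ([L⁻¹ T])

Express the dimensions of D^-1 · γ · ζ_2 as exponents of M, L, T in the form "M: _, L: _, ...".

M: 1, L: -2, T: -1

Collect each base-dimension exponent across the product:
  M: −(0) + (1) + (0) = 1
  L: −(1) + (0) + (-1) = -2
  T: −(0) + (-2) + (1) = -1
So the dimensions are [M L⁻² T⁻¹].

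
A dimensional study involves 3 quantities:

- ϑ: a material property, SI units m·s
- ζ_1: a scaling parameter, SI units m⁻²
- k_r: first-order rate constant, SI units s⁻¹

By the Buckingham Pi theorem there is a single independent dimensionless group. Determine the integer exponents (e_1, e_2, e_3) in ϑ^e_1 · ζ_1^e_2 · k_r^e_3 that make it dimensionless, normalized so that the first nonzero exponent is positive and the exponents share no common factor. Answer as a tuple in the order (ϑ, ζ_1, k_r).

(2, 1, 2)

L: e_1·(1) + e_2·(-2) + e_3·(0) = 0
T: e_1·(1) + e_2·(0) + e_3·(-1) = 0
Solving this homogeneous linear system for the smallest-integer solution (first nonzero entry positive) gives (2, 1, 2).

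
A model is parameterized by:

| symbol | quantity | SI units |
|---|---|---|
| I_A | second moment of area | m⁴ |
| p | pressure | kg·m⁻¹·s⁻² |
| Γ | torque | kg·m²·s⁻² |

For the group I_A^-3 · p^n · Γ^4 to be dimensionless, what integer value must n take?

Balance the M exponent: (1)·n from p, plus −3·(0) + 4·(1) = 4 from the rest, must sum to zero.
n + 4 = 0, so n = -4.

-4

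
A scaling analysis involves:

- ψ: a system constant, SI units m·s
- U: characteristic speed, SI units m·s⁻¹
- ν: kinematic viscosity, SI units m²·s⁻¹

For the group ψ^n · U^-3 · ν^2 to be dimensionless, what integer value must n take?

Balance the L exponent: (1)·n from ψ, plus −3·(1) + 2·(2) = 1 from the rest, must sum to zero.
n + 1 = 0, so n = -1.

-1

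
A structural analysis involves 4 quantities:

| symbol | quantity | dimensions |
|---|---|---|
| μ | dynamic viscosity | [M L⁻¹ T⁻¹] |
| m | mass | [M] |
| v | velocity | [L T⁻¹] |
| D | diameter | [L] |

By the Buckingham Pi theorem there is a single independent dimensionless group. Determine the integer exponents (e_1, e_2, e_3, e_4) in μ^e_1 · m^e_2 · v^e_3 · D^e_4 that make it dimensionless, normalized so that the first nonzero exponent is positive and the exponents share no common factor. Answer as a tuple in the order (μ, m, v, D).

M: e_1·(1) + e_2·(1) + e_3·(0) + e_4·(0) = 0
L: e_1·(-1) + e_2·(0) + e_3·(1) + e_4·(1) = 0
T: e_1·(-1) + e_2·(0) + e_3·(-1) + e_4·(0) = 0
Solving this homogeneous linear system for the smallest-integer solution (first nonzero entry positive) gives (1, -1, -1, 2).

(1, -1, -1, 2)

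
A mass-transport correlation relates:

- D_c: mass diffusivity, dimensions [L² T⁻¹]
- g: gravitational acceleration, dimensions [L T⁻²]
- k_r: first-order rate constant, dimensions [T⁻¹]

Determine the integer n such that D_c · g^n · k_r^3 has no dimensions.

-2

Balance the L exponent: (1)·n from g, plus (2) + 3·(0) = 2 from the rest, must sum to zero.
n + 2 = 0, so n = -2.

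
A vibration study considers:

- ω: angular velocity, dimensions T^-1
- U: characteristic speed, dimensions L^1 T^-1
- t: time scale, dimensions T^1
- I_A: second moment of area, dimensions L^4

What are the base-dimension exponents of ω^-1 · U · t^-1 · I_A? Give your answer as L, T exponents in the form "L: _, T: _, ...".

L: 5, T: -1

Collect each base-dimension exponent across the product:
  L: −(0) + (1) − (0) + (4) = 5
  T: −(-1) + (-1) − (1) + (0) = -1
So the dimensions are [L⁵ T⁻¹].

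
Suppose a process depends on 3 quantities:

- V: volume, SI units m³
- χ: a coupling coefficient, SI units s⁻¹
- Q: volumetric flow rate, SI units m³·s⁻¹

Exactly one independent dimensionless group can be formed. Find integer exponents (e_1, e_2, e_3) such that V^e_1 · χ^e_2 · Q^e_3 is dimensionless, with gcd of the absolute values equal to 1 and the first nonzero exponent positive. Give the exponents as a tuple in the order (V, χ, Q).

(1, 1, -1)

L: e_1·(3) + e_2·(0) + e_3·(3) = 0
T: e_1·(0) + e_2·(-1) + e_3·(-1) = 0
Solving this homogeneous linear system for the smallest-integer solution (first nonzero entry positive) gives (1, 1, -1).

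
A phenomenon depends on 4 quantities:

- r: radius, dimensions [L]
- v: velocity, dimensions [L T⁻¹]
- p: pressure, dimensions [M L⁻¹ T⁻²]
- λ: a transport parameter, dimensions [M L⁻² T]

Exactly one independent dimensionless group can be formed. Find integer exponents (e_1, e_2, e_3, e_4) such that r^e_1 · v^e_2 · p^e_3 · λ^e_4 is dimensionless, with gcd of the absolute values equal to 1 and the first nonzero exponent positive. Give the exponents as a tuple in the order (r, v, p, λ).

M: e_1·(0) + e_2·(0) + e_3·(1) + e_4·(1) = 0
L: e_1·(1) + e_2·(1) + e_3·(-1) + e_4·(-2) = 0
T: e_1·(0) + e_2·(-1) + e_3·(-2) + e_4·(1) = 0
Solving this homogeneous linear system for the smallest-integer solution (first nonzero entry positive) gives (2, -3, 1, -1).

(2, -3, 1, -1)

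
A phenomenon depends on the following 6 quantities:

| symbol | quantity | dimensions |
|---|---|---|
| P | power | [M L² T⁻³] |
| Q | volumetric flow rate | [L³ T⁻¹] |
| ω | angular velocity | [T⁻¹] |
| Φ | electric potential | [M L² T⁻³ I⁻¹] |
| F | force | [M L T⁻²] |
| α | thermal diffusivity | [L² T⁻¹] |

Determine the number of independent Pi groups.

There are 6 variables and 4 base dimensions (M, L, T, I).
The dimension matrix has rank 4.
Independent dimensionless groups: 6 − 4 = 2.

2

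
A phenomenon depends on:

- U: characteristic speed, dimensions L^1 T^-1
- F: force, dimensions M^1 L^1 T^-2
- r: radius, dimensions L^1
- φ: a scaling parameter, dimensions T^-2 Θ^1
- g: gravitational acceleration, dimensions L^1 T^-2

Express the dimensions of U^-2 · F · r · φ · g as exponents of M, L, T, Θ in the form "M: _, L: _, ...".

Collect each base-dimension exponent across the product:
  M: −2·(0) + (1) + (0) + (0) + (0) = 1
  L: −2·(1) + (1) + (1) + (0) + (1) = 1
  T: −2·(-1) + (-2) + (0) + (-2) + (-2) = -4
  Θ: −2·(0) + (0) + (0) + (1) + (0) = 1
So the dimensions are [M L T⁻⁴ Θ].

M: 1, L: 1, T: -4, Θ: 1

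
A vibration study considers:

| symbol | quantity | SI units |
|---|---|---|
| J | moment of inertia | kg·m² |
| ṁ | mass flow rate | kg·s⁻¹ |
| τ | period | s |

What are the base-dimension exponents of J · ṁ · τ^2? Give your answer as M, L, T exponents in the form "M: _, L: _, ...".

Collect each base-dimension exponent across the product:
  M: (1) + (1) + 2·(0) = 2
  L: (2) + (0) + 2·(0) = 2
  T: (0) + (-1) + 2·(1) = 1
So the dimensions are [M² L² T].

M: 2, L: 2, T: 1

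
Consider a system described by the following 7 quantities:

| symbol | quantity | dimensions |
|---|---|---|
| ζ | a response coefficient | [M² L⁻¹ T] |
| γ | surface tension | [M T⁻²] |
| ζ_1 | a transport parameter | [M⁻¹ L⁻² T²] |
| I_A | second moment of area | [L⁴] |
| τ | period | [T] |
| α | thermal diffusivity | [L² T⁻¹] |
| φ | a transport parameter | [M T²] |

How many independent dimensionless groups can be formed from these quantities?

There are 7 variables and 3 base dimensions (M, L, T).
The dimension matrix has rank 3.
Independent dimensionless groups: 7 − 3 = 4.

4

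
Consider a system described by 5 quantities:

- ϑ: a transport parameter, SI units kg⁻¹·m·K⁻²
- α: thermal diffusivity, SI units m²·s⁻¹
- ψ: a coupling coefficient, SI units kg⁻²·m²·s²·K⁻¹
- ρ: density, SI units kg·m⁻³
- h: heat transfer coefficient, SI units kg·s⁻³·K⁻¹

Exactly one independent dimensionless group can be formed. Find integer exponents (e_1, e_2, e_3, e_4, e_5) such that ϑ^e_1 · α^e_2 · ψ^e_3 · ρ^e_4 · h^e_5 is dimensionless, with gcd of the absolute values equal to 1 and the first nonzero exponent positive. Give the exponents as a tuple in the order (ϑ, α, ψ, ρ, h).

(3, -2, -4, -3, -2)

M: e_1·(-1) + e_2·(0) + e_3·(-2) + e_4·(1) + e_5·(1) = 0
L: e_1·(1) + e_2·(2) + e_3·(2) + e_4·(-3) + e_5·(0) = 0
T: e_1·(0) + e_2·(-1) + e_3·(2) + e_4·(0) + e_5·(-3) = 0
Θ: e_1·(-2) + e_2·(0) + e_3·(-1) + e_4·(0) + e_5·(-1) = 0
Solving this homogeneous linear system for the smallest-integer solution (first nonzero entry positive) gives (3, -2, -4, -3, -2).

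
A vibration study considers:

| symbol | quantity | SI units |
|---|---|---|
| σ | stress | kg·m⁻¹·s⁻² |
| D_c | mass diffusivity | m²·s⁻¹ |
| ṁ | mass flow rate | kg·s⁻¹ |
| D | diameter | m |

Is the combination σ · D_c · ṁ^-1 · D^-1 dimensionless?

Sum the exponent of each base dimension across the product:
  M: [σ]_M + [D_c]_M − [ṁ]_M − [D]_M = (1) + (0) − (1) − (0) = 0
  L: [σ]_L + [D_c]_L − [ṁ]_L − [D]_L = (-1) + (2) − (0) − (1) = 0
  T: [σ]_T + [D_c]_T − [ṁ]_T − [D]_T = (-2) + (-1) − (-1) − (0) = -2
Net dimensions [T⁻²] ≠ [1] — not dimensionless.

no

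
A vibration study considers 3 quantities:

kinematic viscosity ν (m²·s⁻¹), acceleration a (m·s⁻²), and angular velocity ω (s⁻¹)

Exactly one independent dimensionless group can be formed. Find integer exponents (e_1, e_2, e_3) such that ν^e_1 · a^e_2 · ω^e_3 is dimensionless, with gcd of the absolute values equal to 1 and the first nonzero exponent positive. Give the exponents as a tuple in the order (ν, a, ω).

L: e_1·(2) + e_2·(1) + e_3·(0) = 0
T: e_1·(-1) + e_2·(-2) + e_3·(-1) = 0
Solving this homogeneous linear system for the smallest-integer solution (first nonzero entry positive) gives (1, -2, 3).

(1, -2, 3)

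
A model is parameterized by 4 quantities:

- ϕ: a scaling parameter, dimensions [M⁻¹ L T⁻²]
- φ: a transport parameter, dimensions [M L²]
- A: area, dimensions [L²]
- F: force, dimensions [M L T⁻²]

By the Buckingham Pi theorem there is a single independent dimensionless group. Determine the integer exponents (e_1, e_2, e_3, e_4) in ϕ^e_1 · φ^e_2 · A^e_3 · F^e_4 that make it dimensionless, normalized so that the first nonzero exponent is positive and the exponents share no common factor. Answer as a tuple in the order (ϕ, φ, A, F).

(1, 2, -2, -1)

M: e_1·(-1) + e_2·(1) + e_3·(0) + e_4·(1) = 0
L: e_1·(1) + e_2·(2) + e_3·(2) + e_4·(1) = 0
T: e_1·(-2) + e_2·(0) + e_3·(0) + e_4·(-2) = 0
Solving this homogeneous linear system for the smallest-integer solution (first nonzero entry positive) gives (1, 2, -2, -1).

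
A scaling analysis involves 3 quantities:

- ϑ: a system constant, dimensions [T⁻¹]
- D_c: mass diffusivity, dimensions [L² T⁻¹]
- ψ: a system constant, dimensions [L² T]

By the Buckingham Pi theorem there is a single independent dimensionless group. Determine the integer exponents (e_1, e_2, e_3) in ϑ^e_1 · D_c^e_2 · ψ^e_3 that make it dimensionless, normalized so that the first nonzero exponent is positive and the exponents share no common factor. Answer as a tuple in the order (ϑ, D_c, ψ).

(2, -1, 1)

L: e_1·(0) + e_2·(2) + e_3·(2) = 0
T: e_1·(-1) + e_2·(-1) + e_3·(1) = 0
Solving this homogeneous linear system for the smallest-integer solution (first nonzero entry positive) gives (2, -1, 1).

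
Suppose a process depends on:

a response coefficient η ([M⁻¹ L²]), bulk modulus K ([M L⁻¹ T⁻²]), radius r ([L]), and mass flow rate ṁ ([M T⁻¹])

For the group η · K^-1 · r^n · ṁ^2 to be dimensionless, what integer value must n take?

-3

Balance the L exponent: (1)·n from r, plus (2) − (-1) + 2·(0) = 3 from the rest, must sum to zero.
n + 3 = 0, so n = -3.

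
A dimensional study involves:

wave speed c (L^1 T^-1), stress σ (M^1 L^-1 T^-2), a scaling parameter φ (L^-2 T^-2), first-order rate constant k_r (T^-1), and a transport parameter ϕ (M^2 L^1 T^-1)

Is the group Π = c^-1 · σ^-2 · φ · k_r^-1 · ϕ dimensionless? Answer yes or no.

Sum the exponent of each base dimension across the product:
  M: −[c]_M − 2·[σ]_M + [φ]_M − [k_r]_M + [ϕ]_M = −(0) − 2·(1) + (0) − (0) + (2) = 0
  L: −[c]_L − 2·[σ]_L + [φ]_L − [k_r]_L + [ϕ]_L = −(1) − 2·(-1) + (-2) − (0) + (1) = 0
  T: −[c]_T − 2·[σ]_T + [φ]_T − [k_r]_T + [ϕ]_T = −(-1) − 2·(-2) + (-2) − (-1) + (-1) = 3
Net dimensions [T³] ≠ [1] — not dimensionless.

no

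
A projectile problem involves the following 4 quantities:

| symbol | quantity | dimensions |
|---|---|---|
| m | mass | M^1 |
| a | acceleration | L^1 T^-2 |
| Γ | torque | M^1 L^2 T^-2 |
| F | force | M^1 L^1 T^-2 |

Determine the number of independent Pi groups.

1

There are 4 variables and 3 base dimensions (M, L, T).
The dimension matrix has rank 3.
Independent dimensionless groups: 4 − 3 = 1.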